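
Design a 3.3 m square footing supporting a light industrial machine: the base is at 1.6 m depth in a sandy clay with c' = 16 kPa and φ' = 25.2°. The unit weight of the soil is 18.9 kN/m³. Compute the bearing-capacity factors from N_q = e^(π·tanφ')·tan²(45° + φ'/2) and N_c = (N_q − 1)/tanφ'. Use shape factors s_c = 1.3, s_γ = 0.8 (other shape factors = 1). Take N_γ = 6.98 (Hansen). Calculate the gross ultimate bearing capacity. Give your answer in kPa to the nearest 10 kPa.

q_ult ≈ 940 kPa

tan25.2° = 0.4706, so N_q = e^(π×0.4706)·tan²(57.6°) = 4.386 × 2.483 = 10.89.
N_c = (10.89 − 1)/tan25.2° = 21.02.
Effective surcharge at the founding depth q = γ·D_f = 18.9 × 1.6 = 30.24 kPa.
q_ult = c·N_c·s_c + q·N_q + 0.5·γ·B·N_γ·s_γ
     = 16 × 21.016 × 1.3 + 30.24 × 10.889 + 0.5 × 18.9 × 3.3 × 6.98 × 0.8
     = 437.13 + 329.29 + 174.14 = 940.56 kPa.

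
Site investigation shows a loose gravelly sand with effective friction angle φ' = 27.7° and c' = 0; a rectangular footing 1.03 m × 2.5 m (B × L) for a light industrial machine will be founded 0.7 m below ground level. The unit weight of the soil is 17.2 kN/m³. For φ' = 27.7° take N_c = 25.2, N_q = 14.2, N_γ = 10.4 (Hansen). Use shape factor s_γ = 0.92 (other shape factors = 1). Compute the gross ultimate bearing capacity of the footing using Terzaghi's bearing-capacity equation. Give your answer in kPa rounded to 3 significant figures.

q = γ·D_f = 17.2 × 0.7 = 12.04 kPa.
q·N_q = 12.04 × 14.2 = 170.97 kPa
0.5·γ·B·N_γ·s_γ = 0.5 × 17.2 × 1.03 × 10.4 × 0.92 = 84.753 kPa
q_ult = 170.97 + 84.753 = 255.72 kPa.

q_ult ≈ 256 kPa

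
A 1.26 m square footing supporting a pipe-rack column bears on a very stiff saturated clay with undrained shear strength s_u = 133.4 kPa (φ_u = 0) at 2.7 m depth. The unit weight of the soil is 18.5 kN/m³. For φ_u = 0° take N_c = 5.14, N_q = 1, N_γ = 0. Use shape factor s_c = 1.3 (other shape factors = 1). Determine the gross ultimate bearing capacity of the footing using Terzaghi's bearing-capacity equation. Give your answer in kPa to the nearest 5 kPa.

Effective surcharge at the founding depth q = γ·D_f = 18.5 × 2.7 = 49.95 kPa.
q_ult = c·N_c·s_c + q·N_q
     = 133.4 × 5.14 × 1.3 + 49.95 × 1
     = 891.38 + 49.95 = 941.33 kPa.

q_ult ≈ 940 kPa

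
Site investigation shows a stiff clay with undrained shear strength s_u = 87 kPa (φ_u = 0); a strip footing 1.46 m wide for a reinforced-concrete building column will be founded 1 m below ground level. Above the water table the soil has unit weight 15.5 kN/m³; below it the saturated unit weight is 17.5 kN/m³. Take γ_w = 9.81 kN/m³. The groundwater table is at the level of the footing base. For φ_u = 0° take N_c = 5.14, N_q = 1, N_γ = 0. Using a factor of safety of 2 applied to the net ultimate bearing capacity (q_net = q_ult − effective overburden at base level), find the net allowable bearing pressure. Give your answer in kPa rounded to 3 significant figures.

q_all(net) ≈ 224 kPa

Effective surcharge at the founding depth q = γ·D_f = 15.5 × 1 = 15.5 kPa.
q_ult = c·N_c + q·N_q
     = 87 × 5.14 + 15.5 × 1
     = 447.18 + 15.5 = 462.68 kPa.
Net ultimate: q_net = 462.68 − 15.5 = 447.18 kPa.
q_all(net) = 447.18 / 2 = 223.59 kPa.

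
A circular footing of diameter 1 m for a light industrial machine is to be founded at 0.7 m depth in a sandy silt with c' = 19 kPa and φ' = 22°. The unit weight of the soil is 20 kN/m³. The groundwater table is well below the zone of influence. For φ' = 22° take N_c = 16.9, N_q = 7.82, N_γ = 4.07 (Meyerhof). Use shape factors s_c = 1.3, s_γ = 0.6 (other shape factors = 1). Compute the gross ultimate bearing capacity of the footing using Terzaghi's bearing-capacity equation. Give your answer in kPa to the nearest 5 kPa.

q = γ·D_f = 20 × 0.7 = 14 kPa.
c·N_c·s_c = 19 × 16.9 × 1.3 = 417.43 kPa
q·N_q = 14 × 7.82 = 109.48 kPa
0.5·γ·B·N_γ·s_γ = 0.5 × 20 × 1 × 4.07 × 0.6 = 24.42 kPa
q_ult = 417.43 + 109.48 + 24.42 = 551.33 kPa.

q_ult ≈ 550 kPa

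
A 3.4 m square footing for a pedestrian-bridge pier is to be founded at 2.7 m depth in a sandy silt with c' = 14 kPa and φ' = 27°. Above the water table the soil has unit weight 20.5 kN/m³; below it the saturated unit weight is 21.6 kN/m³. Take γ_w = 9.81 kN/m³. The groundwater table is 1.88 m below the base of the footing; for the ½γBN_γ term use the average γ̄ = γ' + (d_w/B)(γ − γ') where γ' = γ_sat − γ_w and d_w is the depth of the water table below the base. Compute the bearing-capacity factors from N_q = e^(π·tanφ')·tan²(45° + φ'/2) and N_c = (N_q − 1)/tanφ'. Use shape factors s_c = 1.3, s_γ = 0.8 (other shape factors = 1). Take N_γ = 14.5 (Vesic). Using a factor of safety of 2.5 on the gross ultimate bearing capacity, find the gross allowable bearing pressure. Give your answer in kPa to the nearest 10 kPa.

N_q = e^(π·tan27°)·tan²(58.5°) = 13.2; N_c = (N_q − 1)/tanφ' = 23.94.
q = γ·D_f = 20.5 × 2.7 = 55.35 kPa.
γ' = 11.79 kN/m³; averaging over the depth B below the base, γ̄ = γ' + (d_w/B)(γ − γ') = 16.606 kN/m³.
c·N_c·s_c = 14 × 23.942 × 1.3 = 435.75 kPa
q·N_q = 55.35 × 13.199 = 730.57 kPa
0.5·γ·B·N_γ·s_γ = 0.5 × 16.606 × 3.4 × 14.5 × 0.8 = 327.47 kPa
q_ult = 435.75 + 730.57 + 327.47 = 1493.8 kPa.
q_all = 1493.8 / 2.5 = 597.52 kPa.

q_all ≈ 600 kPa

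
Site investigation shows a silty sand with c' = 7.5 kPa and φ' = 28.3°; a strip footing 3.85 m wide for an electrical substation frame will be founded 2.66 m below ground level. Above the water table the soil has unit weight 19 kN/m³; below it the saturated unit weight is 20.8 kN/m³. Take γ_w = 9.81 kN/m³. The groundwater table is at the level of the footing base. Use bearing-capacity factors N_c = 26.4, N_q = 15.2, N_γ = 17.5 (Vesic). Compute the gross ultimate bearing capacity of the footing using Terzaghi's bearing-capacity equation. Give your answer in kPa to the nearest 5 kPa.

q_ult ≈ 1335 kPa

Overburden at base level: q = 19 × 2.66 = 50.54 kPa.
Below the base the soil is submerged, so the ½γBN_γ term uses γ' = 20.8 − 9.81 = 10.99 kN/m³.
Cohesion term c·N_c = 7.5 × 26.4 = 198 kPa; surcharge term q·N_q = 50.54 × 15.2 = 768.21 kPa; self-weight term 0.5·γ·B·N_γ = 0.5 × 10.99 × 3.85 × 17.5 = 370.23 kPa.
q_ult = 198 + 768.21 + 370.23 = 1336.4 kPa.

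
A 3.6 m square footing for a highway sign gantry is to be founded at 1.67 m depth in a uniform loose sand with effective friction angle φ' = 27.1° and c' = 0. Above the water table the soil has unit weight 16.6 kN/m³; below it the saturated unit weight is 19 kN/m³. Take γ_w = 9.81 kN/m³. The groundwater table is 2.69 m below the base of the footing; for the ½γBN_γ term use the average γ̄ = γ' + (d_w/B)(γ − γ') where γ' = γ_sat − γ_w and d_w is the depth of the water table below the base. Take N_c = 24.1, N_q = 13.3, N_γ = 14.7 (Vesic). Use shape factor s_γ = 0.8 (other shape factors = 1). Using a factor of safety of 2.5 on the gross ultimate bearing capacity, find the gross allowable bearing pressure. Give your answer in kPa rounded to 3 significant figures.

q_all ≈ 272 kPa

q = γ·D_f = 16.6 × 1.67 = 27.722 kPa.
γ' = 9.19 kN/m³; averaging over the depth B below the base, γ̄ = γ' + (d_w/B)(γ − γ') = 14.727 kN/m³.
q·N_q = 27.722 × 13.3 = 368.7 kPa
0.5·γ·B·N_γ·s_γ = 0.5 × 14.727 × 3.6 × 14.7 × 0.8 = 311.74 kPa
q_ult = 368.7 + 311.74 = 680.44 kPa.
q_all = 680.44 / 2.5 = 272.18 kPa.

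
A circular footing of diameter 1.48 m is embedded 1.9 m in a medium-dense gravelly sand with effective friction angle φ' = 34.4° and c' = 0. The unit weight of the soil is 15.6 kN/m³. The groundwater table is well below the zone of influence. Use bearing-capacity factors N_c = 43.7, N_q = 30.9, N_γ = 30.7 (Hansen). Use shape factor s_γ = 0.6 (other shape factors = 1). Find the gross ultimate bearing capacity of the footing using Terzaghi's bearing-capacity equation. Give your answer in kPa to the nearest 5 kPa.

Effective surcharge at the founding depth q = γ·D_f = 15.6 × 1.9 = 29.64 kPa.
q_ult = q·N_q + 0.5·γ·B·N_γ·s_γ
     = 29.64 × 30.9 + 0.5 × 15.6 × 1.48 × 30.7 × 0.6
     = 915.88 + 212.64 = 1128.5 kPa.

q_ult ≈ 1130 kPa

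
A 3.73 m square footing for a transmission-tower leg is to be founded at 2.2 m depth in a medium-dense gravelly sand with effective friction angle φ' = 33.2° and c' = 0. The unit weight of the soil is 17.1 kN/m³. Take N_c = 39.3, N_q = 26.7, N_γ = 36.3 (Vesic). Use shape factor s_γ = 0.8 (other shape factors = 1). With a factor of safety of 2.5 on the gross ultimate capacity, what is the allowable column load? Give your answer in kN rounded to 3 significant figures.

Effective surcharge at the founding depth q = γ·D_f = 17.1 × 2.2 = 37.62 kPa.
q_ult = q·N_q + 0.5·γ·B·N_γ·s_γ
     = 37.62 × 26.7 + 0.5 × 17.1 × 3.73 × 36.3 × 0.8
     = 1004.5 + 926.13 = 1930.6 kPa.
Gross allowable pressure q_all = 1930.6 / 2.5 = 772.23 kPa.
Footing area = 13.9129 m², so allowable column load = 772.23 × 13.9129 = 10744 kN.

P_all ≈ 10700 kN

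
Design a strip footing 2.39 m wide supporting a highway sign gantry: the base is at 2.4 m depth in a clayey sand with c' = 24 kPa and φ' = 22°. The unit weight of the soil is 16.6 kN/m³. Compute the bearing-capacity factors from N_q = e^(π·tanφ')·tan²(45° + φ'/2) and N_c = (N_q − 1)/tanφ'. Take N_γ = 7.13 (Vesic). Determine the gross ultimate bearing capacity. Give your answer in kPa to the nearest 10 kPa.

q_ult ≈ 860 kPa

tan22° = 0.404, so N_q = e^(π×0.404)·tan²(56°) = 3.558 × 2.198 = 7.82.
N_c = (7.82 − 1)/tan22° = 16.88.
q = γ·D_f = 16.6 × 2.4 = 39.84 kPa.
c·N_c = 24 × 16.883 = 405.19 kPa
q·N_q = 39.84 × 7.8211 = 311.59 kPa
0.5·γ·B·N_γ = 0.5 × 16.6 × 2.39 × 7.13 = 141.44 kPa
q_ult = 405.19 + 311.59 + 141.44 = 858.22 kPa.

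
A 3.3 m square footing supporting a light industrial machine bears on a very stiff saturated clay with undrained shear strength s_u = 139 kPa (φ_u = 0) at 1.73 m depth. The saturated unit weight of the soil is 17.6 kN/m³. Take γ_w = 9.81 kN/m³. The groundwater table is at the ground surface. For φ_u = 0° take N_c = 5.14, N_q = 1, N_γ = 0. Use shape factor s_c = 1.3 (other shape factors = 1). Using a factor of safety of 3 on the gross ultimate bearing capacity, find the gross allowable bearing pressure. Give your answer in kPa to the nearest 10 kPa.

q_all ≈ 310 kPa

Water table at ground surface, so effective unit weight γ' = 17.6 − 9.81 = 7.79 kN/m³ is used throughout; overburden q = 7.79 × 1.73 = 13.477 kPa.
Cohesion term c·N_c·s_c = 139 × 5.14 × 1.3 = 928.8 kPa; surcharge term q·N_q = 13.477 × 1 = 13.477 kPa.
q_ult = 928.8 + 13.477 = 942.27 kPa.
q_all = 942.27 / 3 = 314.09 kPa.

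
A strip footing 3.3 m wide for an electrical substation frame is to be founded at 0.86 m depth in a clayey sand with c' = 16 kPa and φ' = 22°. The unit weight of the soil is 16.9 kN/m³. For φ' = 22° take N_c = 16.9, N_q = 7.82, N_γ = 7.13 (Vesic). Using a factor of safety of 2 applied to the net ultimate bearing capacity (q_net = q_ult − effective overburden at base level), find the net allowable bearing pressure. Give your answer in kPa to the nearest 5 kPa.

q_all(net) ≈ 285 kPa

q = γ·D_f = 16.9 × 0.86 = 14.534 kPa.
c·N_c = 16 × 16.9 = 270.4 kPa
q·N_q = 14.534 × 7.82 = 113.66 kPa
0.5·γ·B·N_γ = 0.5 × 16.9 × 3.3 × 7.13 = 198.82 kPa
q_ult = 270.4 + 113.66 + 198.82 = 582.88 kPa.
Net ultimate: q_net = 582.88 − 14.534 = 568.34 kPa.
q_all(net) = 568.34 / 2 = 284.17 kPa.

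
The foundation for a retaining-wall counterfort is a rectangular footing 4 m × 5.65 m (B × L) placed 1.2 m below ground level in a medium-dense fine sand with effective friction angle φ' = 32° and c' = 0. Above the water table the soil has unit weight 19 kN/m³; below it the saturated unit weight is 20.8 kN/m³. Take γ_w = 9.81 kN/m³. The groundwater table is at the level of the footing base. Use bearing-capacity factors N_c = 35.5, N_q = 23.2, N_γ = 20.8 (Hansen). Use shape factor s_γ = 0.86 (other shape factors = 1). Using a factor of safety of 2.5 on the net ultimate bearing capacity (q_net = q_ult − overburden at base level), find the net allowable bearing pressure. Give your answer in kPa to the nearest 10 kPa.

q = γ·D_f = 19 × 1.2 = 22.8 kPa.
For the ½γBN_γ term take γ' = 20.8 − 9.81 = 10.99 kN/m³ (soil below base is submerged).
q·N_q = 22.8 × 23.2 = 528.96 kPa
0.5·γ·B·N_γ·s_γ = 0.5 × 10.99 × 4 × 20.8 × 0.86 = 393.18 kPa
q_ult = 528.96 + 393.18 = 922.14 kPa.
q_net = 922.14 − 22.8 = 899.34 kPa.
q_all(net) = 899.34 / 2.5 = 359.74 kPa.

q_all(net) ≈ 360 kPa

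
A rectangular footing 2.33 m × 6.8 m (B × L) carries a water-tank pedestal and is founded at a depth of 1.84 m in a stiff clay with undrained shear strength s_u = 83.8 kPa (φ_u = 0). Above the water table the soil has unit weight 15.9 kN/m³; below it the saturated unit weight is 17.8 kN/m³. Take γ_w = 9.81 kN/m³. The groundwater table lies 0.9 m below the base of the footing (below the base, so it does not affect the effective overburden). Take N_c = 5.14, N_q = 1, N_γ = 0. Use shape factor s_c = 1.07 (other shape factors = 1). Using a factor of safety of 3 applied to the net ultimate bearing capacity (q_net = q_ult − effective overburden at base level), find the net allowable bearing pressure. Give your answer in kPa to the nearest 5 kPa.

Effective surcharge at the founding depth q = γ·D_f = 15.9 × 1.84 = 29.256 kPa.
q_ult = c·N_c·s_c + q·N_q
     = 83.8 × 5.14 × 1.07 + 29.256 × 1
     = 460.88 + 29.256 = 490.14 kPa.
Net ultimate: q_net = 490.14 − 29.256 = 460.88 kPa.
q_all(net) = 460.88 / 3 = 153.63 kPa.

q_all(net) ≈ 155 kPa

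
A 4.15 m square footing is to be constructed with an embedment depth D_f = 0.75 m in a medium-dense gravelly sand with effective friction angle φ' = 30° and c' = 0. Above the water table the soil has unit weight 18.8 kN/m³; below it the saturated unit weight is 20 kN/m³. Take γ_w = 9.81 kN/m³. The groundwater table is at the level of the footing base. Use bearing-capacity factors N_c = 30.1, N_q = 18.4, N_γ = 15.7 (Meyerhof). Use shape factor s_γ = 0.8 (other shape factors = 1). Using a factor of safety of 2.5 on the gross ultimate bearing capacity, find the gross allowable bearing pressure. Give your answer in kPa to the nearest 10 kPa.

Overburden at base level: q = 18.8 × 0.75 = 14.1 kPa.
Below the base the soil is submerged, so the ½γBN_γ term uses γ' = 20 − 9.81 = 10.19 kN/m³.
Surcharge term q·N_q = 14.1 × 18.4 = 259.44 kPa; self-weight term 0.5·γ·B·N_γ·s_γ = 0.5 × 10.19 × 4.15 × 15.7 × 0.8 = 265.57 kPa.
q_ult = 259.44 + 265.57 = 525.01 kPa.
q_all = 525.01 / 2.5 = 210 kPa.

q_all ≈ 210 kPa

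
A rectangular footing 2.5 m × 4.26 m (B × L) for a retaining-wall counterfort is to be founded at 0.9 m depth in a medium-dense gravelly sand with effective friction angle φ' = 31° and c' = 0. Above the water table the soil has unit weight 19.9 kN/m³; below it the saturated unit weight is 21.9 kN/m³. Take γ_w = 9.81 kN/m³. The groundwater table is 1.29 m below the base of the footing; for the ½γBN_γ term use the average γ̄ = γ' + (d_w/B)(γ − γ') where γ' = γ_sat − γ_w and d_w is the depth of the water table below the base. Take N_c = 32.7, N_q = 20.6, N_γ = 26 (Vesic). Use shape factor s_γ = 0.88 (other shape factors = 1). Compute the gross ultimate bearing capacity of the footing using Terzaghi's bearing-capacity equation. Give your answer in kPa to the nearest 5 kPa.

q_ult ≈ 830 kPa

Overburden at base level: q = 19.9 × 0.9 = 17.91 kPa.
The water table is 1.29 m below the base (< B = 2.5 m), so the ½γBN_γ term uses γ̄ = γ' + (d_w/B)(γ − γ') = 12.09 + (1.29/2.5)(19.9 − 12.09) = 16.12 kN/m³.
Surcharge term q·N_q = 17.91 × 20.6 = 368.95 kPa; self-weight term 0.5·γ·B·N_γ·s_γ = 0.5 × 16.12 × 2.5 × 26 × 0.88 = 461.03 kPa.
q_ult = 368.95 + 461.03 = 829.98 kPa.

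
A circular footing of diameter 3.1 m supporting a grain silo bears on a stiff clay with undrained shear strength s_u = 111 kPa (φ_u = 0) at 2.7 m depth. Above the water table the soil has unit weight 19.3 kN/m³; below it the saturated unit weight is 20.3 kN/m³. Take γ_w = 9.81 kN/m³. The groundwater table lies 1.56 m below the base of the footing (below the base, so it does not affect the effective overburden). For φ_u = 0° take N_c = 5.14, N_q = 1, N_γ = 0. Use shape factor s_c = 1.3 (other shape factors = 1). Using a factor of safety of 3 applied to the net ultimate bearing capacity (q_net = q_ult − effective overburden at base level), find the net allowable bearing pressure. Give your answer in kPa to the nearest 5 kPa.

q_all(net) ≈ 245 kPa

Effective surcharge at the founding depth q = γ·D_f = 19.3 × 2.7 = 52.11 kPa.
q_ult = c·N_c·s_c + q·N_q
     = 111 × 5.14 × 1.3 + 52.11 × 1
     = 741.7 + 52.11 = 793.81 kPa.
Net ultimate: q_net = 793.81 − 52.11 = 741.7 kPa.
q_all(net) = 741.7 / 3 = 247.23 kPa.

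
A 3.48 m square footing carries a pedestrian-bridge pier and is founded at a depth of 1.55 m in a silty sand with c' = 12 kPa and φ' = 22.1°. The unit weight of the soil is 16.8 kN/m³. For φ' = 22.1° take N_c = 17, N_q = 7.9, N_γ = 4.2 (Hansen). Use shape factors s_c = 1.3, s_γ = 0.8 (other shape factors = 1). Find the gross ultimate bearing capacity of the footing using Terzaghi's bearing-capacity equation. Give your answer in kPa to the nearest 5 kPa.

Effective surcharge at the founding depth q = γ·D_f = 16.8 × 1.55 = 26.04 kPa.
q_ult = c·N_c·s_c + q·N_q + 0.5·γ·B·N_γ·s_γ
     = 12 × 17 × 1.3 + 26.04 × 7.9 + 0.5 × 16.8 × 3.48 × 4.2 × 0.8
     = 265.2 + 205.72 + 98.22 = 569.14 kPa.

q_ult ≈ 570 kPa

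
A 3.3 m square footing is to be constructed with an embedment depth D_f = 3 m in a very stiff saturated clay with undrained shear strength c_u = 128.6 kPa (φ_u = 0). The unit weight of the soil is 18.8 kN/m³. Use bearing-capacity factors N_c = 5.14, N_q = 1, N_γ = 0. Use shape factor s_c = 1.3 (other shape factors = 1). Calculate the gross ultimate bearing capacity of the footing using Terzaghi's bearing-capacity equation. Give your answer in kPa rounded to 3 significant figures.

q_ult ≈ 916 kPa

q = γ·D_f = 18.8 × 3 = 56.4 kPa.
c·N_c·s_c = 128.6 × 5.14 × 1.3 = 859.31 kPa
q·N_q = 56.4 × 1 = 56.4 kPa
q_ult = 859.31 + 56.4 = 915.71 kPa.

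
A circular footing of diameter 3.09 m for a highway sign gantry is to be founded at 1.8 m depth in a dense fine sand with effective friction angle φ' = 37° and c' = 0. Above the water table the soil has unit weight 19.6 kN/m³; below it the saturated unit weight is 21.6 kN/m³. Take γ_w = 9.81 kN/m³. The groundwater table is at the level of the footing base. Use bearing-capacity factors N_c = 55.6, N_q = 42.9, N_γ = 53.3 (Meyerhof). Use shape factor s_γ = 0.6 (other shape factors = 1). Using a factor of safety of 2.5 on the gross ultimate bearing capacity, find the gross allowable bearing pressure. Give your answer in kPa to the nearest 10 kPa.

q_all ≈ 840 kPa

q = γ·D_f = 19.6 × 1.8 = 35.28 kPa.
For the ½γBN_γ term take γ' = 21.6 − 9.81 = 11.79 kN/m³ (soil below base is submerged).
q·N_q = 35.28 × 42.9 = 1513.5 kPa
0.5·γ·B·N_γ·s_γ = 0.5 × 11.79 × 3.09 × 53.3 × 0.6 = 582.53 kPa
q_ult = 1513.5 + 582.53 = 2096 kPa.
q_all = 2096 / 2.5 = 838.42 kPa.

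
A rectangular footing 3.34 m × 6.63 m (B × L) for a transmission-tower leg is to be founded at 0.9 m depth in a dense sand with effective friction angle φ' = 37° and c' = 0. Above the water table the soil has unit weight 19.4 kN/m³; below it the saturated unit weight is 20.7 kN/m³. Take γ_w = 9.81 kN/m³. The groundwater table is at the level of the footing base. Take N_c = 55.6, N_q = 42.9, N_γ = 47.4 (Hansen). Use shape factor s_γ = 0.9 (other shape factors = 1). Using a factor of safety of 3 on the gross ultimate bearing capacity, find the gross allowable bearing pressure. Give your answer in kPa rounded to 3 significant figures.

q_all ≈ 508 kPa

q = γ·D_f = 19.4 × 0.9 = 17.46 kPa.
For the ½γBN_γ term take γ' = 20.7 − 9.81 = 10.89 kN/m³ (soil below base is submerged).
q·N_q = 17.46 × 42.9 = 749.03 kPa
0.5·γ·B·N_γ·s_γ = 0.5 × 10.89 × 3.34 × 47.4 × 0.9 = 775.83 kPa
q_ult = 749.03 + 775.83 = 1524.9 kPa.
q_all = 1524.9 / 3 = 508.29 kPa.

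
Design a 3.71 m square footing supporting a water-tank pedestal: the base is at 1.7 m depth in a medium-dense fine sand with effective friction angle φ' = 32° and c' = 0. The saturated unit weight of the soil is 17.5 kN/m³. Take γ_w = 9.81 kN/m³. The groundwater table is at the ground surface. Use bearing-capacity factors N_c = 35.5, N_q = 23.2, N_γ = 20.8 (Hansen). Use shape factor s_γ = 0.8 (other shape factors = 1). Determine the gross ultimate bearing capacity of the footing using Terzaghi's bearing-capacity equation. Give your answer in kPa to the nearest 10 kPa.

q_ult ≈ 540 kPa

With the water table at the surface the whole profile is submerged: γ' = 17.5 − 9.81 = 7.69 kN/m³, so q = γ'·D_f = 13.073 kPa; the same γ' applies in the ½γBN_γ term.
q_ult = q·N_q + 0.5·γ·B·N_γ·s_γ
     = 13.073 × 23.2 + 0.5 × 7.69 × 3.71 × 20.8 × 0.8
     = 303.29 + 237.37 = 540.66 kPa.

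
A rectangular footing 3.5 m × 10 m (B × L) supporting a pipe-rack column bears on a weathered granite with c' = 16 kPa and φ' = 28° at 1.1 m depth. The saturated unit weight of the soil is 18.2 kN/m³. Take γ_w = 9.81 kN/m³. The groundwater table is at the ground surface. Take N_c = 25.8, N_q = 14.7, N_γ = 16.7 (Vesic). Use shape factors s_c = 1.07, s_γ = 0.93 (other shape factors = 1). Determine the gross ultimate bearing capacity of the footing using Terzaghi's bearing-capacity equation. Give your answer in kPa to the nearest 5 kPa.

With the water table at the surface the whole profile is submerged: γ' = 18.2 − 9.81 = 8.39 kN/m³, so q = γ'·D_f = 9.229 kPa; the same γ' applies in the ½γBN_γ term.
q_ult = c·N_c·s_c + q·N_q + 0.5·γ·B·N_γ·s_γ
     = 16 × 25.8 × 1.07 + 9.229 × 14.7 + 0.5 × 8.39 × 3.5 × 16.7 × 0.93
     = 441.7 + 135.67 + 228.03 = 805.4 kPa.

q_ult ≈ 805 kPa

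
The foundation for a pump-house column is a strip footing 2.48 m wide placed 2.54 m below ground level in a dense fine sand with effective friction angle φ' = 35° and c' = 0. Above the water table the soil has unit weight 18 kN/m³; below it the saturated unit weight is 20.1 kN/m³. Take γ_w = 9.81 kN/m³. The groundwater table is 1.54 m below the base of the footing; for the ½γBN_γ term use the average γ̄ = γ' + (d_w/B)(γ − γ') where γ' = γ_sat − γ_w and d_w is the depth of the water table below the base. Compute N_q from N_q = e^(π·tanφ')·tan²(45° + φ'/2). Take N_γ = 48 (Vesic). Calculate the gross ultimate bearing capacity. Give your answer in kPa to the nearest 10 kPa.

q_ult ≈ 2420 kPa

tan35° = 0.7002, so N_q = e^(π×0.7002)·tan²(62.5°) = 9.023 × 3.69 = 33.3.
Overburden at base level: q = 18 × 2.54 = 45.72 kPa.
The water table is 1.54 m below the base (< B = 2.48 m), so the ½γBN_γ term uses γ̄ = γ' + (d_w/B)(γ − γ') = 10.29 + (1.54/2.48)(18 − 10.29) = 15.078 kN/m³.
Surcharge term q·N_q = 45.72 × 33.296 = 1522.3 kPa; self-weight term 0.5·γ·B·N_γ = 0.5 × 15.078 × 2.48 × 48 = 897.42 kPa.
q_ult = 1522.3 + 897.42 = 2419.7 kPa.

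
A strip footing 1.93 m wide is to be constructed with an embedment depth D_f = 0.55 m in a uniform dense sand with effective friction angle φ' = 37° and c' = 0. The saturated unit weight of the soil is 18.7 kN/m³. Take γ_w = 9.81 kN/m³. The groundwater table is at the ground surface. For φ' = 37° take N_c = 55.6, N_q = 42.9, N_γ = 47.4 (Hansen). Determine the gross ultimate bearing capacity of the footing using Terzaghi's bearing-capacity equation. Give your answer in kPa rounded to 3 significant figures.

q_ult ≈ 616 kPa

With the water table at the surface the whole profile is submerged: γ' = 18.7 − 9.81 = 8.89 kN/m³, so q = γ'·D_f = 4.8895 kPa; the same γ' applies in the ½γBN_γ term.
q_ult = q·N_q + 0.5·γ·B·N_γ
     = 4.8895 × 42.9 + 0.5 × 8.89 × 1.93 × 47.4
     = 209.76 + 406.64 = 616.4 kPa.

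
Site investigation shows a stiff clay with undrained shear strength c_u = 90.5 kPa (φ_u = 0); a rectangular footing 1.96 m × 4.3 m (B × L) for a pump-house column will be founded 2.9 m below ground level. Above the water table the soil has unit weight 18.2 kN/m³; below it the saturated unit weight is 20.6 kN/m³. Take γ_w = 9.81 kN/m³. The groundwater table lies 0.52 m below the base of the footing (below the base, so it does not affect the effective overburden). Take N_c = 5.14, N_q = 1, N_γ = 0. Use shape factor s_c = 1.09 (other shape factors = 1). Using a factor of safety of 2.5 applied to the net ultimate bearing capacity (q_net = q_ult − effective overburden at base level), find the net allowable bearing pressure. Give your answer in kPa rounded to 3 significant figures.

Overburden at base level: q = 18.2 × 2.9 = 52.78 kPa.
Cohesion term c·N_c·s_c = 90.5 × 5.14 × 1.09 = 507.04 kPa; surcharge term q·N_q = 52.78 × 1 = 52.78 kPa.
q_ult = 507.04 + 52.78 = 559.82 kPa.
Net ultimate: q_net = 559.82 − 52.78 = 507.04 kPa.
q_all(net) = 507.04 / 2.5 = 202.81 kPa.

q_all(net) ≈ 203 kPa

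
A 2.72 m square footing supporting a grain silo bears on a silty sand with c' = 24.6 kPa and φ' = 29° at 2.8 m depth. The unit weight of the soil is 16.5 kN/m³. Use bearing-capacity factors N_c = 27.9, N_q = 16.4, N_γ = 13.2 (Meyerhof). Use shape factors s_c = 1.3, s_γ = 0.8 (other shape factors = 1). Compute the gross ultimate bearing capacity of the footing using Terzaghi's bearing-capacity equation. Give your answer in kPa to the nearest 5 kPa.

Overburden at base level: q = 16.5 × 2.8 = 46.2 kPa.
Cohesion term c·N_c·s_c = 24.6 × 27.9 × 1.3 = 892.24 kPa; surcharge term q·N_q = 46.2 × 16.4 = 757.68 kPa; self-weight term 0.5·γ·B·N_γ·s_γ = 0.5 × 16.5 × 2.72 × 13.2 × 0.8 = 236.97 kPa.
q_ult = 892.24 + 757.68 + 236.97 = 1886.9 kPa.

q_ult ≈ 1885 kPa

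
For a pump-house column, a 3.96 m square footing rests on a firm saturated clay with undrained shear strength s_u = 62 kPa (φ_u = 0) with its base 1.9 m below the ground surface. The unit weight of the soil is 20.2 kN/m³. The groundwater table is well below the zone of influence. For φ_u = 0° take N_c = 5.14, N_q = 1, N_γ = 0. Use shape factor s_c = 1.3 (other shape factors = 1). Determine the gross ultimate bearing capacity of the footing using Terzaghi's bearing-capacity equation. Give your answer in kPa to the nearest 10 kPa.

q = γ·D_f = 20.2 × 1.9 = 38.38 kPa.
c·N_c·s_c = 62 × 5.14 × 1.3 = 414.28 kPa
q·N_q = 38.38 × 1 = 38.38 kPa
q_ult = 414.28 + 38.38 = 452.66 kPa.

q_ult ≈ 450 kPa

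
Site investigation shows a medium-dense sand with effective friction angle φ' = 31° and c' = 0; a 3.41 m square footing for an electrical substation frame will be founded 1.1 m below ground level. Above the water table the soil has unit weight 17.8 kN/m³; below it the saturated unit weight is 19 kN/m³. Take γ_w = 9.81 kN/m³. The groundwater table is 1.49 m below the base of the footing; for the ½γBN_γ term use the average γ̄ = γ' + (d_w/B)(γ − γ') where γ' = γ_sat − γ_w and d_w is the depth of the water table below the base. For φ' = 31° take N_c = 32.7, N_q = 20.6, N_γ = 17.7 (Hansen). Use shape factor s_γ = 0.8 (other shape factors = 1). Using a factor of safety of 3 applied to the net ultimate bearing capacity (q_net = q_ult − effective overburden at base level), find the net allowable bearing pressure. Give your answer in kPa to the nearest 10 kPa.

q = γ·D_f = 17.8 × 1.1 = 19.58 kPa.
γ' = 9.19 kN/m³; averaging over the depth B below the base, γ̄ = γ' + (d_w/B)(γ − γ') = 12.952 kN/m³.
q·N_q = 19.58 × 20.6 = 403.35 kPa
0.5·γ·B·N_γ·s_γ = 0.5 × 12.952 × 3.41 × 17.7 × 0.8 = 312.7 kPa
q_ult = 403.35 + 312.7 = 716.05 kPa.
Net ultimate: q_net = 716.05 − 19.58 = 696.47 kPa.
q_all(net) = 696.47 / 3 = 232.16 kPa.

q_all(net) ≈ 230 kPa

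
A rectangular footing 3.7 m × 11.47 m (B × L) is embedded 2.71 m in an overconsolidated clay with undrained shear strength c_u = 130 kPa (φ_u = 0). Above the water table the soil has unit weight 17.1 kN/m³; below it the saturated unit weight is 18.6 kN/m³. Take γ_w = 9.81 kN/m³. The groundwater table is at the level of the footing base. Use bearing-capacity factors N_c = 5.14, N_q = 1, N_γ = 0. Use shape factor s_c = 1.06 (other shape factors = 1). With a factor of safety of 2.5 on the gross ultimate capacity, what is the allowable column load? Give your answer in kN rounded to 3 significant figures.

Overburden at base level: q = 17.1 × 2.71 = 46.341 kPa.
Cohesion term c·N_c·s_c = 130 × 5.14 × 1.06 = 708.29 kPa; surcharge term q·N_q = 46.341 × 1 = 46.341 kPa.
q_ult = 708.29 + 46.341 = 754.63 kPa.
Gross allowable pressure q_all = 754.63 / 2.5 = 301.85 kPa.
Footing area = 42.439 m², so allowable column load = 301.85 × 42.439 = 12810 kN.

P_all ≈ 12800 kN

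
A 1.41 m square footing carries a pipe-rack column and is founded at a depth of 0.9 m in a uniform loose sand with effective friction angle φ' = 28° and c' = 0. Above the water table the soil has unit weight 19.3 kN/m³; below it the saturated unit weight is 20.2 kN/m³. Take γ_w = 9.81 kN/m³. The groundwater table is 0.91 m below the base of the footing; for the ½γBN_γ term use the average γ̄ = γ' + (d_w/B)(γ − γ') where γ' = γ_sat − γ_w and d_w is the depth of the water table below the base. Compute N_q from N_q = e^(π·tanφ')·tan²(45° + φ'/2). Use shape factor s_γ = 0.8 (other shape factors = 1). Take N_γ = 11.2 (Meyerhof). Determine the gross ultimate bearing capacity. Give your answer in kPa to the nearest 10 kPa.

q_ult ≈ 360 kPa

tan28° = 0.5317, so N_q = e^(π×0.5317)·tan²(59°) = 5.314 × 2.77 = 14.72.
Overburden at base level: q = 19.3 × 0.9 = 17.37 kPa.
The water table is 0.91 m below the base (< B = 1.41 m), so the ½γBN_γ term uses γ̄ = γ' + (d_w/B)(γ − γ') = 10.39 + (0.91/1.41)(19.3 − 10.39) = 16.14 kN/m³.
Surcharge term q·N_q = 17.37 × 14.72 = 255.68 kPa; self-weight term 0.5·γ·B·N_γ·s_γ = 0.5 × 16.14 × 1.41 × 11.2 × 0.8 = 101.96 kPa.
q_ult = 255.68 + 101.96 = 357.64 kPa.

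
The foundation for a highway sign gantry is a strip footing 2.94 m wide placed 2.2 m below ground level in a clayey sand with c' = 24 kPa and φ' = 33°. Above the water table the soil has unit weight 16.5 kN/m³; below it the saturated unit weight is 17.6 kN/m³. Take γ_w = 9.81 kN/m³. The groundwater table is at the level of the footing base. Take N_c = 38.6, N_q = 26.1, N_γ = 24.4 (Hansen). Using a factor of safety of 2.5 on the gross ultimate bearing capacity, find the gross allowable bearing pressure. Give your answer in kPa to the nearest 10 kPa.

q_all ≈ 860 kPa

q = γ·D_f = 16.5 × 2.2 = 36.3 kPa.
For the ½γBN_γ term take γ' = 17.6 − 9.81 = 7.79 kN/m³ (soil below base is submerged).
c·N_c = 24 × 38.6 = 926.4 kPa
q·N_q = 36.3 × 26.1 = 947.43 kPa
0.5·γ·B·N_γ = 0.5 × 7.79 × 2.94 × 24.4 = 279.41 kPa
q_ult = 926.4 + 947.43 + 279.41 = 2153.2 kPa.
q_all = 2153.2 / 2.5 = 861.3 kPa.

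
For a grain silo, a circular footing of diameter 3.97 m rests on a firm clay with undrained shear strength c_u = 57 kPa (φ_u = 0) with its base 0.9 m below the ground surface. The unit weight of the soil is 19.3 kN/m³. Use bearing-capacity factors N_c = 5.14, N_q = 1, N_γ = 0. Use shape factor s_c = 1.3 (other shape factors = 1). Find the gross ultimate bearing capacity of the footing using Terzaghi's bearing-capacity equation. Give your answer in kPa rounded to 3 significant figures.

q_ult ≈ 398 kPa

q = γ·D_f = 19.3 × 0.9 = 17.37 kPa.
c·N_c·s_c = 57 × 5.14 × 1.3 = 380.87 kPa
q·N_q = 17.37 × 1 = 17.37 kPa
q_ult = 380.87 + 17.37 = 398.24 kPa.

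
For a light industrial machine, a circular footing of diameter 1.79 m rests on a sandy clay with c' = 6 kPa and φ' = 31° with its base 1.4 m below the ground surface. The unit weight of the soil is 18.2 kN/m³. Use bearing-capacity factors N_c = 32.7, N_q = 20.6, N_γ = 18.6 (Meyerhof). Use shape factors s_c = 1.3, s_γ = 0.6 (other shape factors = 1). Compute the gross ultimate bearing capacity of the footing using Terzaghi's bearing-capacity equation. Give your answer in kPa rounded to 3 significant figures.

q = γ·D_f = 18.2 × 1.4 = 25.48 kPa.
c·N_c·s_c = 6 × 32.7 × 1.3 = 255.06 kPa
q·N_q = 25.48 × 20.6 = 524.89 kPa
0.5·γ·B·N_γ·s_γ = 0.5 × 18.2 × 1.79 × 18.6 × 0.6 = 181.79 kPa
q_ult = 255.06 + 524.89 + 181.79 = 961.73 kPa.

q_ult ≈ 962 kPa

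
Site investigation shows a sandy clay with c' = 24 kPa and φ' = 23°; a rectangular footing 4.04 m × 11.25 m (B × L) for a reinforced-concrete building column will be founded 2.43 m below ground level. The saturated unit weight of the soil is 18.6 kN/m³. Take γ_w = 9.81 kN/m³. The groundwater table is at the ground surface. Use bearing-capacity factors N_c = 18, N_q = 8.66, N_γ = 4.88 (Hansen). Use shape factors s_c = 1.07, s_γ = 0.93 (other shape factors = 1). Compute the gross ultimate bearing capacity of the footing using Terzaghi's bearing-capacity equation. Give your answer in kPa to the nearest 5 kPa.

q_ult ≈ 730 kPa

Water table at ground surface, so effective unit weight γ' = 18.6 − 9.81 = 8.79 kN/m³ is used throughout; overburden q = 8.79 × 2.43 = 21.36 kPa; the same γ' applies in the ½γBN_γ term.
Cohesion term c·N_c·s_c = 24 × 18 × 1.07 = 462.24 kPa; surcharge term q·N_q = 21.36 × 8.66 = 184.98 kPa; self-weight term 0.5·γ·B·N_γ·s_γ = 0.5 × 8.79 × 4.04 × 4.88 × 0.93 = 80.583 kPa.
q_ult = 462.24 + 184.98 + 80.583 = 727.8 kPa.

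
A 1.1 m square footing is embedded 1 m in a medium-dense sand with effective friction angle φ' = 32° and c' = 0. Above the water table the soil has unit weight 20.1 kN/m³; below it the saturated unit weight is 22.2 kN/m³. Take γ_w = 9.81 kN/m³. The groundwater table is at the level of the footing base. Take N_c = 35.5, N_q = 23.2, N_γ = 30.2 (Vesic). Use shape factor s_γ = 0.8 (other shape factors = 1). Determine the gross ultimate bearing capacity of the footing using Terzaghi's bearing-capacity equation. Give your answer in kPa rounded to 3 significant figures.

q = γ·D_f = 20.1 × 1 = 20.1 kPa.
For the ½γBN_γ term take γ' = 22.2 − 9.81 = 12.39 kN/m³ (soil below base is submerged).
q·N_q = 20.1 × 23.2 = 466.32 kPa
0.5·γ·B·N_γ·s_γ = 0.5 × 12.39 × 1.1 × 30.2 × 0.8 = 164.64 kPa
q_ult = 466.32 + 164.64 = 630.96 kPa.

q_ult ≈ 631 kPa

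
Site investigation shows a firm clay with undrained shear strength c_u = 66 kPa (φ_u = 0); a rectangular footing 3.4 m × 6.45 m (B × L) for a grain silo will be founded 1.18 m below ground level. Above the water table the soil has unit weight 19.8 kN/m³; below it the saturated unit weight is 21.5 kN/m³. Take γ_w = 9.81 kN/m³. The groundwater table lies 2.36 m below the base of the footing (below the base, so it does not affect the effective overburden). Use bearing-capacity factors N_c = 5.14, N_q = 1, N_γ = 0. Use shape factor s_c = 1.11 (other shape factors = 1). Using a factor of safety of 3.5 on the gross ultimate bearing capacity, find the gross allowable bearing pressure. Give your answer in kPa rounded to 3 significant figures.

Effective surcharge at the founding depth q = γ·D_f = 19.8 × 1.18 = 23.364 kPa.
q_ult = c·N_c·s_c + q·N_q
     = 66 × 5.14 × 1.11 + 23.364 × 1
     = 376.56 + 23.364 = 399.92 kPa.
q_all = 399.92 / 3.5 = 114.26 kPa.

q_all ≈ 114 kPa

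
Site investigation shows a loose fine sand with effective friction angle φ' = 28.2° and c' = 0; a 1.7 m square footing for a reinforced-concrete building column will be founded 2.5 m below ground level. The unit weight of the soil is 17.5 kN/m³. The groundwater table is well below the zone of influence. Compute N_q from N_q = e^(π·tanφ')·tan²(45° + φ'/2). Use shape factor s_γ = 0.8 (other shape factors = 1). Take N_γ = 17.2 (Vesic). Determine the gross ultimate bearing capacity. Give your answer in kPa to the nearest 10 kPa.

q_ult ≈ 860 kPa

tan28.2° = 0.5362, so N_q = e^(π×0.5362)·tan²(59.1°) = 5.39 × 2.792 = 15.05.
Overburden at base level: q = 17.5 × 2.5 = 43.75 kPa.
Surcharge term q·N_q = 43.75 × 15.047 = 658.32 kPa; self-weight term 0.5·γ·B·N_γ·s_γ = 0.5 × 17.5 × 1.7 × 17.2 × 0.8 = 204.68 kPa.
q_ult = 658.32 + 204.68 = 863 kPa.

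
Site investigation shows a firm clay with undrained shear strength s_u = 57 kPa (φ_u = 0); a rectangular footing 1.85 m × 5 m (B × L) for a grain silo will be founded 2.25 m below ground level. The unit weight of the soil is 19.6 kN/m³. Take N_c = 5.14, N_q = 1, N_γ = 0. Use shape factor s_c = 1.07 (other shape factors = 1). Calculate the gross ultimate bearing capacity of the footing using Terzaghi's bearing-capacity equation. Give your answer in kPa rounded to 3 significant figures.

Overburden at base level: q = 19.6 × 2.25 = 44.1 kPa.
Cohesion term c·N_c·s_c = 57 × 5.14 × 1.07 = 313.49 kPa; surcharge term q·N_q = 44.1 × 1 = 44.1 kPa.
q_ult = 313.49 + 44.1 = 357.59 kPa.

q_ult ≈ 358 kPa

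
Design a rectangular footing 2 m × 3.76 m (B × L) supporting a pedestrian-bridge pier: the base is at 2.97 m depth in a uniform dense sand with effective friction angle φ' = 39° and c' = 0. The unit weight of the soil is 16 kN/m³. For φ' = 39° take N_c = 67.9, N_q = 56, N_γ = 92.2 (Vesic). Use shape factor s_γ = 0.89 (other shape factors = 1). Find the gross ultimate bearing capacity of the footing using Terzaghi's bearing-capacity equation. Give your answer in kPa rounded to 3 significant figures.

q_ult ≈ 3970 kPa

Overburden at base level: q = 16 × 2.97 = 47.52 kPa.
Surcharge term q·N_q = 47.52 × 56 = 2661.1 kPa; self-weight term 0.5·γ·B·N_γ·s_γ = 0.5 × 16 × 2 × 92.2 × 0.89 = 1312.9 kPa.
q_ult = 2661.1 + 1312.9 = 3974 kPa.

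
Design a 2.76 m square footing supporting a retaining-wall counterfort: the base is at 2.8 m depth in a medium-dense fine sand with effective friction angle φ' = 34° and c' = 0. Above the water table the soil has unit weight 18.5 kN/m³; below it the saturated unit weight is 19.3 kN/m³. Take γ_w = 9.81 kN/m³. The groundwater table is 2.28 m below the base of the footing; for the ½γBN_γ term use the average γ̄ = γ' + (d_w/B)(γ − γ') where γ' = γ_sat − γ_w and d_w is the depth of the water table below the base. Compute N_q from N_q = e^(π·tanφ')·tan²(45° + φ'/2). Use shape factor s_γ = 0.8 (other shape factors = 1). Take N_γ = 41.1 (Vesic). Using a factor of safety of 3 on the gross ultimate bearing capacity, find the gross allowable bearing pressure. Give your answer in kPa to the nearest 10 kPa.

N_q = e^(π·tan34°)·tan²(62°) = 29.44.
Effective surcharge at the founding depth q = γ·D_f = 18.5 × 2.8 = 51.8 kPa.
With d_w = 2.28 m < B, γ̄ = 9.49 + (2.28/2.76) × (18.5 − 9.49) = 16.933 kN/m³.
q_ult = q·N_q + 0.5·γ·B·N_γ·s_γ
     = 51.8 × 29.44 + 0.5 × 16.933 × 2.76 × 41.1 × 0.8
     = 1525 + 768.33 = 2293.3 kPa.
q_all = 2293.3 / 3 = 764.44 kPa.

q_all ≈ 760 kPa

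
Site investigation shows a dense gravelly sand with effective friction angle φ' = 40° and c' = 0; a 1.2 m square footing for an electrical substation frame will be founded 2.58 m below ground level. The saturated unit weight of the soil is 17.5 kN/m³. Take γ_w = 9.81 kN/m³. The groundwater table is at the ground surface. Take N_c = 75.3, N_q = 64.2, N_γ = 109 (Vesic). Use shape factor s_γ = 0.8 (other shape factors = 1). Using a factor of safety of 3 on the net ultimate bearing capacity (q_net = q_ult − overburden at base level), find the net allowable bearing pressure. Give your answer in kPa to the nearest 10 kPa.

q_all(net) ≈ 550 kPa

With the water table at the surface the whole profile is submerged: γ' = 17.5 − 9.81 = 7.69 kN/m³, so q = γ'·D_f = 19.84 kPa; the same γ' applies in the ½γBN_γ term.
q_ult = q·N_q + 0.5·γ·B·N_γ·s_γ
     = 19.84 × 64.2 + 0.5 × 7.69 × 1.2 × 109 × 0.8
     = 1273.7 + 402.34 = 1676.1 kPa.
q_net = 1676.1 − 19.84 = 1656.2 kPa.
q_all(net) = 1656.2 / 3 = 552.08 kPa.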